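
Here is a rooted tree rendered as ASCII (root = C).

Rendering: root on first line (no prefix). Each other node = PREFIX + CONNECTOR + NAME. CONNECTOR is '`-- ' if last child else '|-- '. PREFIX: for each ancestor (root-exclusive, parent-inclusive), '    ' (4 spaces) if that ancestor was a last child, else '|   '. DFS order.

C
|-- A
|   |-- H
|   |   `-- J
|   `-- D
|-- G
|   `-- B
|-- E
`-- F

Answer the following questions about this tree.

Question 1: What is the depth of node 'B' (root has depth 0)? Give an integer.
Path from root to B: C -> G -> B
Depth = number of edges = 2

Answer: 2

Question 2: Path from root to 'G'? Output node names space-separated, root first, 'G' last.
Answer: C G

Derivation:
Walk down from root: C -> G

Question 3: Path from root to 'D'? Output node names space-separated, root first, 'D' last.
Walk down from root: C -> A -> D

Answer: C A D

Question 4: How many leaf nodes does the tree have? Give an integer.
Leaves (nodes with no children): B, D, E, F, J

Answer: 5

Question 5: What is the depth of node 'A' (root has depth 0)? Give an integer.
Answer: 1

Derivation:
Path from root to A: C -> A
Depth = number of edges = 1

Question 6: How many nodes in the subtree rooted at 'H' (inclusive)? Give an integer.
Answer: 2

Derivation:
Subtree rooted at H contains: H, J
Count = 2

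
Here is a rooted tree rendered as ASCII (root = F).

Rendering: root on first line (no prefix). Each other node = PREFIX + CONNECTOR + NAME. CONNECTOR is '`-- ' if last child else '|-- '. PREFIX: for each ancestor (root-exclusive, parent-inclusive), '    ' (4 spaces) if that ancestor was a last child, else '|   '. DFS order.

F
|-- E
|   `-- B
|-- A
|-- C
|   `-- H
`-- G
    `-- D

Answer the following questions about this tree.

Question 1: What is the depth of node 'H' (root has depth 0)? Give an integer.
Path from root to H: F -> C -> H
Depth = number of edges = 2

Answer: 2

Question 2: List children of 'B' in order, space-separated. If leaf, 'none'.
Node B's children (from adjacency): (leaf)

Answer: none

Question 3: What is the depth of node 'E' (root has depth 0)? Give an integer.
Answer: 1

Derivation:
Path from root to E: F -> E
Depth = number of edges = 1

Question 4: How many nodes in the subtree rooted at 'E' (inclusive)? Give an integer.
Subtree rooted at E contains: B, E
Count = 2

Answer: 2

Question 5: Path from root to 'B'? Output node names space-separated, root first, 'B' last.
Answer: F E B

Derivation:
Walk down from root: F -> E -> B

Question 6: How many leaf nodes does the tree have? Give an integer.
Leaves (nodes with no children): A, B, D, H

Answer: 4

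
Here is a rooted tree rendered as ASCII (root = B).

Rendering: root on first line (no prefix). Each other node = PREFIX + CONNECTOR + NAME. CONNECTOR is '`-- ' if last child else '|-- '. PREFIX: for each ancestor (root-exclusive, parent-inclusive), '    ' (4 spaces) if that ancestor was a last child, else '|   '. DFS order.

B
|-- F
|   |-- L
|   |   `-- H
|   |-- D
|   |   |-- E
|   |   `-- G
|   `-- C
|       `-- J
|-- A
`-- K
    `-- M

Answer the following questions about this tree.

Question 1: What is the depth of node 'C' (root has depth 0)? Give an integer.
Path from root to C: B -> F -> C
Depth = number of edges = 2

Answer: 2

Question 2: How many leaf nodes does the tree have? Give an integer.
Answer: 6

Derivation:
Leaves (nodes with no children): A, E, G, H, J, M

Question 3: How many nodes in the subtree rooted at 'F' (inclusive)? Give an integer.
Subtree rooted at F contains: C, D, E, F, G, H, J, L
Count = 8

Answer: 8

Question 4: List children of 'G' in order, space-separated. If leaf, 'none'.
Node G's children (from adjacency): (leaf)

Answer: none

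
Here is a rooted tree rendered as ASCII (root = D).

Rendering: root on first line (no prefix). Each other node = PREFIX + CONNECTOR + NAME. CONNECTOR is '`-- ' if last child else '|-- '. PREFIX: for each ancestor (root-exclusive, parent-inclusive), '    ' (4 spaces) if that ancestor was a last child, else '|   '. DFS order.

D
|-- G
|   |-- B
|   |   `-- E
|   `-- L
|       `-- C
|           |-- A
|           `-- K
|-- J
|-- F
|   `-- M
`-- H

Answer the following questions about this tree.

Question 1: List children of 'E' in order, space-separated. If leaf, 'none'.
Answer: none

Derivation:
Node E's children (from adjacency): (leaf)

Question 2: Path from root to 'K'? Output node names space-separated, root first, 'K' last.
Walk down from root: D -> G -> L -> C -> K

Answer: D G L C K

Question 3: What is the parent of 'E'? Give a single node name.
Answer: B

Derivation:
Scan adjacency: E appears as child of B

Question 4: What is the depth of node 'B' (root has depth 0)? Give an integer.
Answer: 2

Derivation:
Path from root to B: D -> G -> B
Depth = number of edges = 2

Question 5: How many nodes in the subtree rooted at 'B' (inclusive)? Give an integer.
Subtree rooted at B contains: B, E
Count = 2

Answer: 2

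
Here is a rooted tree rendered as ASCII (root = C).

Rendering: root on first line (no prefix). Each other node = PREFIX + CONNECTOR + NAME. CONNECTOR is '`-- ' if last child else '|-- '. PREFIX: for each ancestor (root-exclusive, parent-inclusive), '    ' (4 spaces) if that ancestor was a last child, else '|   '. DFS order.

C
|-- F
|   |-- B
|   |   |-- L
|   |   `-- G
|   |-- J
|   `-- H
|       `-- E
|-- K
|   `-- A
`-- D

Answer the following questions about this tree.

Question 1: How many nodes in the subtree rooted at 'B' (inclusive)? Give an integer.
Answer: 3

Derivation:
Subtree rooted at B contains: B, G, L
Count = 3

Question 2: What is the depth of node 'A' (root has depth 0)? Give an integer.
Answer: 2

Derivation:
Path from root to A: C -> K -> A
Depth = number of edges = 2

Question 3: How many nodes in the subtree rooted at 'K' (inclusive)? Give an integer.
Subtree rooted at K contains: A, K
Count = 2

Answer: 2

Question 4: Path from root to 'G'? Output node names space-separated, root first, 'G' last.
Walk down from root: C -> F -> B -> G

Answer: C F B G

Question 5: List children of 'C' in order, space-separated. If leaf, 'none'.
Answer: F K D

Derivation:
Node C's children (from adjacency): F, K, D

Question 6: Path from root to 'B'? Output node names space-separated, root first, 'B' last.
Answer: C F B

Derivation:
Walk down from root: C -> F -> B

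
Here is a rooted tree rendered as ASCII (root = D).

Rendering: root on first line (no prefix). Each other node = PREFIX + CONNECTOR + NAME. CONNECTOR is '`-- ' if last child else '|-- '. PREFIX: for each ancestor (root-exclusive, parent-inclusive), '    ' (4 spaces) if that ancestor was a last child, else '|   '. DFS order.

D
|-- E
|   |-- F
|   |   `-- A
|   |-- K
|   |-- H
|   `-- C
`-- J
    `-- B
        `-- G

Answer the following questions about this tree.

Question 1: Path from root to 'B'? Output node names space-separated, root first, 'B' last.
Answer: D J B

Derivation:
Walk down from root: D -> J -> B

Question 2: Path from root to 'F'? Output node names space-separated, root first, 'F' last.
Answer: D E F

Derivation:
Walk down from root: D -> E -> F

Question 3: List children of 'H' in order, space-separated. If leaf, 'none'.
Node H's children (from adjacency): (leaf)

Answer: none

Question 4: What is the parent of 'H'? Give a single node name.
Answer: E

Derivation:
Scan adjacency: H appears as child of E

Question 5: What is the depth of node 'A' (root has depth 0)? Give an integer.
Path from root to A: D -> E -> F -> A
Depth = number of edges = 3

Answer: 3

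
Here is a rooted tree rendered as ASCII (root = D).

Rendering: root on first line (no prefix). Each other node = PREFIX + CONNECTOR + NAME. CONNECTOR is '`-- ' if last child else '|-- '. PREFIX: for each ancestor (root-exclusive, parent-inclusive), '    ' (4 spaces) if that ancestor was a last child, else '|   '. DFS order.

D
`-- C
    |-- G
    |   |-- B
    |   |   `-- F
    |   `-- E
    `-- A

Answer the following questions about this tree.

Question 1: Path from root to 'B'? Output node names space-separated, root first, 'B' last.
Answer: D C G B

Derivation:
Walk down from root: D -> C -> G -> B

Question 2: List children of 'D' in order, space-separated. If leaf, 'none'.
Answer: C

Derivation:
Node D's children (from adjacency): C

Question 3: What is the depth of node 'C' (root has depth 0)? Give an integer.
Path from root to C: D -> C
Depth = number of edges = 1

Answer: 1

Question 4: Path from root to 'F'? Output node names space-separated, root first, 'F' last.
Walk down from root: D -> C -> G -> B -> F

Answer: D C G B F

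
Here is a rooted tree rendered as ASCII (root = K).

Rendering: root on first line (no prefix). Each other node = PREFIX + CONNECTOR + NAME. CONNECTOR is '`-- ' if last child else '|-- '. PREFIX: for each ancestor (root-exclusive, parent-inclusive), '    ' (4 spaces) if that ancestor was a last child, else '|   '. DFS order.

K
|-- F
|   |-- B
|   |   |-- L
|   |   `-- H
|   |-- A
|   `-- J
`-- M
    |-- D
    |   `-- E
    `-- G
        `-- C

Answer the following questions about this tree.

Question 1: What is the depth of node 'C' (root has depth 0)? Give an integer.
Answer: 3

Derivation:
Path from root to C: K -> M -> G -> C
Depth = number of edges = 3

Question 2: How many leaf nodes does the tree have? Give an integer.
Leaves (nodes with no children): A, C, E, H, J, L

Answer: 6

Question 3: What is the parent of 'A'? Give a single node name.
Answer: F

Derivation:
Scan adjacency: A appears as child of F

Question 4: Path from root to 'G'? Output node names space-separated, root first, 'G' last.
Walk down from root: K -> M -> G

Answer: K M G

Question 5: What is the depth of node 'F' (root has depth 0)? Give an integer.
Answer: 1

Derivation:
Path from root to F: K -> F
Depth = number of edges = 1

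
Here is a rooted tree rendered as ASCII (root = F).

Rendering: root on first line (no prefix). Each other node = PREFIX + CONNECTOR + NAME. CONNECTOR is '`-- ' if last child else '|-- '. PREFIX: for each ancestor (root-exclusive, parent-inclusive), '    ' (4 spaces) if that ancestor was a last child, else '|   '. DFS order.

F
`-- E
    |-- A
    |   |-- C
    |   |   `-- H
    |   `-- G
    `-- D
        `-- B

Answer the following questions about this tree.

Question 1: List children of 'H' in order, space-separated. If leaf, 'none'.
Node H's children (from adjacency): (leaf)

Answer: none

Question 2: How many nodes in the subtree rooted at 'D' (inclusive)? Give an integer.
Subtree rooted at D contains: B, D
Count = 2

Answer: 2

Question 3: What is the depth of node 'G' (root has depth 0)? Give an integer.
Path from root to G: F -> E -> A -> G
Depth = number of edges = 3

Answer: 3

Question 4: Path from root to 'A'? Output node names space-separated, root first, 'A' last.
Answer: F E A

Derivation:
Walk down from root: F -> E -> A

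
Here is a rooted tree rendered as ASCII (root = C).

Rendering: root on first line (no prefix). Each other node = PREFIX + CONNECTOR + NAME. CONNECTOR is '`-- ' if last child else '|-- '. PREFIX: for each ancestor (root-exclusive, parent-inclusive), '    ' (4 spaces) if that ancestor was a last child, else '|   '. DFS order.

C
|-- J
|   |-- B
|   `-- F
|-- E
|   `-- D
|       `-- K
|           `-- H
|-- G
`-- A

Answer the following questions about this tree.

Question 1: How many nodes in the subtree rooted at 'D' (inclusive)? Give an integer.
Answer: 3

Derivation:
Subtree rooted at D contains: D, H, K
Count = 3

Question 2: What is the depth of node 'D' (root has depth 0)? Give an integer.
Path from root to D: C -> E -> D
Depth = number of edges = 2

Answer: 2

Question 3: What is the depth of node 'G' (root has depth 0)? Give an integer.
Answer: 1

Derivation:
Path from root to G: C -> G
Depth = number of edges = 1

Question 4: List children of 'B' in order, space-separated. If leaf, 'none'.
Answer: none

Derivation:
Node B's children (from adjacency): (leaf)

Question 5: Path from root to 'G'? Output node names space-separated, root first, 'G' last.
Walk down from root: C -> G

Answer: C G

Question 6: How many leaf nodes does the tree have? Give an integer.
Answer: 5

Derivation:
Leaves (nodes with no children): A, B, F, G, H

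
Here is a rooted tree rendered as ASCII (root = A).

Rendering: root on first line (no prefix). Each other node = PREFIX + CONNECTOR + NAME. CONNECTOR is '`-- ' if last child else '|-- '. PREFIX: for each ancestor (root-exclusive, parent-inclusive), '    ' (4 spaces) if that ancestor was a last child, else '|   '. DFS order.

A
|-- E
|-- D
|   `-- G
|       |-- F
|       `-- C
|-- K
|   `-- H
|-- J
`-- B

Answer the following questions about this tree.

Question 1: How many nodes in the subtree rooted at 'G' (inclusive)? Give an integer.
Answer: 3

Derivation:
Subtree rooted at G contains: C, F, G
Count = 3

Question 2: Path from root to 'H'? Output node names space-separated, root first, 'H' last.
Walk down from root: A -> K -> H

Answer: A K H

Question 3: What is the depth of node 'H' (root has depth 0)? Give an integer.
Path from root to H: A -> K -> H
Depth = number of edges = 2

Answer: 2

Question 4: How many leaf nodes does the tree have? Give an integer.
Leaves (nodes with no children): B, C, E, F, H, J

Answer: 6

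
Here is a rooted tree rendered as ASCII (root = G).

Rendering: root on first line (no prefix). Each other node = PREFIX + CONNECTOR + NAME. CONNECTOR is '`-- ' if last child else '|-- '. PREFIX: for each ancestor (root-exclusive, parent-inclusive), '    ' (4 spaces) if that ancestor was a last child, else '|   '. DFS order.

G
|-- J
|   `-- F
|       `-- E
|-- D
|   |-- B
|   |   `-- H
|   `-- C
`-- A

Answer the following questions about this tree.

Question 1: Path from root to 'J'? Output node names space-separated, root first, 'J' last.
Walk down from root: G -> J

Answer: G J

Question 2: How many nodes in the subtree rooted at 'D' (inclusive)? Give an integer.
Subtree rooted at D contains: B, C, D, H
Count = 4

Answer: 4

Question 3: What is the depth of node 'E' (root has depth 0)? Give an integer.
Path from root to E: G -> J -> F -> E
Depth = number of edges = 3

Answer: 3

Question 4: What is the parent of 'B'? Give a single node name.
Scan adjacency: B appears as child of D

Answer: D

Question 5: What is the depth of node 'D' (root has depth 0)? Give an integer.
Answer: 1

Derivation:
Path from root to D: G -> D
Depth = number of edges = 1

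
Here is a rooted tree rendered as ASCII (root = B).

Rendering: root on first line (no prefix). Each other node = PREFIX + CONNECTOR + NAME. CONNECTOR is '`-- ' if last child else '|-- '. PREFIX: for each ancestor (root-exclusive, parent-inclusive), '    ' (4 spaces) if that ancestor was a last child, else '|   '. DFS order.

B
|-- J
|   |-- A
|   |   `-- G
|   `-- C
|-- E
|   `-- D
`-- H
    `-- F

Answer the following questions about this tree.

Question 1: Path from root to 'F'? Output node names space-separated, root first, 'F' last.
Answer: B H F

Derivation:
Walk down from root: B -> H -> F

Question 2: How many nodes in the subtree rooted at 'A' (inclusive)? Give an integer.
Subtree rooted at A contains: A, G
Count = 2

Answer: 2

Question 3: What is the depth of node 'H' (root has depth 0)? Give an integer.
Answer: 1

Derivation:
Path from root to H: B -> H
Depth = number of edges = 1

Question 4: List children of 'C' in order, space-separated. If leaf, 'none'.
Node C's children (from adjacency): (leaf)

Answer: none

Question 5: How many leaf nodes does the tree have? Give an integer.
Leaves (nodes with no children): C, D, F, G

Answer: 4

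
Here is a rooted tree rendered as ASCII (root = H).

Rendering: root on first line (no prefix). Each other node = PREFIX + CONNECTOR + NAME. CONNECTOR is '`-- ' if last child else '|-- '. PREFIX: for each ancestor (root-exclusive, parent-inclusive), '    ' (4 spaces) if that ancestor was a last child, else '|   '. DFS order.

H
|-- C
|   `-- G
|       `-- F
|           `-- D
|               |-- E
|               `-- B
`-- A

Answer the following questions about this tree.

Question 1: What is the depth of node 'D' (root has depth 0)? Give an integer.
Path from root to D: H -> C -> G -> F -> D
Depth = number of edges = 4

Answer: 4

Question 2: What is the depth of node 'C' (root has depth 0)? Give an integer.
Answer: 1

Derivation:
Path from root to C: H -> C
Depth = number of edges = 1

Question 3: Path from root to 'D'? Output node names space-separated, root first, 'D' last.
Walk down from root: H -> C -> G -> F -> D

Answer: H C G F D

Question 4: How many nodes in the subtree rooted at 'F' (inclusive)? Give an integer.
Subtree rooted at F contains: B, D, E, F
Count = 4

Answer: 4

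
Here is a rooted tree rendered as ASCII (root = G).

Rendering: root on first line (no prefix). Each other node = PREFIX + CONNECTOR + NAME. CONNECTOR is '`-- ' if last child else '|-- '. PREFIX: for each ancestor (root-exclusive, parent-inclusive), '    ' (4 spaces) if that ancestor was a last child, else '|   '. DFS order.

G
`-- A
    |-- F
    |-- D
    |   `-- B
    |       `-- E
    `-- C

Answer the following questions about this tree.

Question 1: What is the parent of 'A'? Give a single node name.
Answer: G

Derivation:
Scan adjacency: A appears as child of G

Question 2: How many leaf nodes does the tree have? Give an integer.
Answer: 3

Derivation:
Leaves (nodes with no children): C, E, F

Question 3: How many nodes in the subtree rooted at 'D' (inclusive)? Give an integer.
Answer: 3

Derivation:
Subtree rooted at D contains: B, D, E
Count = 3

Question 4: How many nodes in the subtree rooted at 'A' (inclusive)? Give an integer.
Subtree rooted at A contains: A, B, C, D, E, F
Count = 6

Answer: 6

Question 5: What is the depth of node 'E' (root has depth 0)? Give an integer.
Answer: 4

Derivation:
Path from root to E: G -> A -> D -> B -> E
Depth = number of edges = 4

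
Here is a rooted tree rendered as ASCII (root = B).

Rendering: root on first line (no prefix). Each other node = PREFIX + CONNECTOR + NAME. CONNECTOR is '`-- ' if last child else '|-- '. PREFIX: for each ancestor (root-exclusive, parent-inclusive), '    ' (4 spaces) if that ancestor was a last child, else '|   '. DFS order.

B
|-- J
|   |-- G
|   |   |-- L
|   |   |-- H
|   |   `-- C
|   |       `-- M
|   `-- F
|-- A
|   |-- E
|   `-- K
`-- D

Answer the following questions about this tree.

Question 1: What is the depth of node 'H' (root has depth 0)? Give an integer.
Path from root to H: B -> J -> G -> H
Depth = number of edges = 3

Answer: 3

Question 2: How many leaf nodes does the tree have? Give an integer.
Leaves (nodes with no children): D, E, F, H, K, L, M

Answer: 7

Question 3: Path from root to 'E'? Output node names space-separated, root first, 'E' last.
Answer: B A E

Derivation:
Walk down from root: B -> A -> E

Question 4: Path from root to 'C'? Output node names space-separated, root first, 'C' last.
Walk down from root: B -> J -> G -> C

Answer: B J G C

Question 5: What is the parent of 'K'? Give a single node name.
Answer: A

Derivation:
Scan adjacency: K appears as child of A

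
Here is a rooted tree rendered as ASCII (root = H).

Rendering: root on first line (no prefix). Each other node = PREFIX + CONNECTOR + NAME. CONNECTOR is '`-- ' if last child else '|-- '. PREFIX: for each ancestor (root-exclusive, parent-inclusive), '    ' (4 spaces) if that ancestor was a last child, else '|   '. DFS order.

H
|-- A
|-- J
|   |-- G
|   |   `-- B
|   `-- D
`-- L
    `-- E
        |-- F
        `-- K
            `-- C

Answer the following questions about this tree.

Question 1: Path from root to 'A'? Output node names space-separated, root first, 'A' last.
Answer: H A

Derivation:
Walk down from root: H -> A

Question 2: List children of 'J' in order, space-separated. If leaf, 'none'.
Node J's children (from adjacency): G, D

Answer: G D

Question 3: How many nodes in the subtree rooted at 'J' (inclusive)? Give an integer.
Subtree rooted at J contains: B, D, G, J
Count = 4

Answer: 4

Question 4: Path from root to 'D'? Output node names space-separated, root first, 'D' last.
Answer: H J D

Derivation:
Walk down from root: H -> J -> D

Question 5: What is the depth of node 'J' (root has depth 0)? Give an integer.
Answer: 1

Derivation:
Path from root to J: H -> J
Depth = number of edges = 1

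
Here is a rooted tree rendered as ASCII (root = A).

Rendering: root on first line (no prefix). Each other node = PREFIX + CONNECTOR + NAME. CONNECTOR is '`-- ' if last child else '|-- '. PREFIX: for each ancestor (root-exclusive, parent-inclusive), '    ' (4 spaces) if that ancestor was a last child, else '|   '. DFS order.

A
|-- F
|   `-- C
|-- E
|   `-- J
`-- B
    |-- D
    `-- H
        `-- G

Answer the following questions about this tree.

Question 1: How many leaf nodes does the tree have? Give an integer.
Leaves (nodes with no children): C, D, G, J

Answer: 4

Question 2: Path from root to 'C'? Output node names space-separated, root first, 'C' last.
Answer: A F C

Derivation:
Walk down from root: A -> F -> C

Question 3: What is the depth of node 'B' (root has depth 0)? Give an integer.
Answer: 1

Derivation:
Path from root to B: A -> B
Depth = number of edges = 1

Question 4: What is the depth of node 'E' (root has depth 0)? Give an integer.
Path from root to E: A -> E
Depth = number of edges = 1

Answer: 1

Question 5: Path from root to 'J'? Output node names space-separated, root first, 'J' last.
Answer: A E J

Derivation:
Walk down from root: A -> E -> J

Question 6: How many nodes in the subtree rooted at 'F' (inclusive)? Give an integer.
Subtree rooted at F contains: C, F
Count = 2

Answer: 2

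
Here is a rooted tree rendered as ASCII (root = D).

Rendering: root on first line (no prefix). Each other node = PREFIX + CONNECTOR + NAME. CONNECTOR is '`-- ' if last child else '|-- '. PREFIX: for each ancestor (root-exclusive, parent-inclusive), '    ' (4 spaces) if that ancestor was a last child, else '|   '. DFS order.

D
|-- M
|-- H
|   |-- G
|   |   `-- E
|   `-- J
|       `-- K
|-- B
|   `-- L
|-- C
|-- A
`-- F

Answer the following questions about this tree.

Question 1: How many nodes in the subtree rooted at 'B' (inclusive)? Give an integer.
Subtree rooted at B contains: B, L
Count = 2

Answer: 2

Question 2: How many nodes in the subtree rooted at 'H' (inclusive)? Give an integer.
Answer: 5

Derivation:
Subtree rooted at H contains: E, G, H, J, K
Count = 5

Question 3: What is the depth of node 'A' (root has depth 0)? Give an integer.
Answer: 1

Derivation:
Path from root to A: D -> A
Depth = number of edges = 1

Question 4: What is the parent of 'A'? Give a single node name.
Scan adjacency: A appears as child of D

Answer: D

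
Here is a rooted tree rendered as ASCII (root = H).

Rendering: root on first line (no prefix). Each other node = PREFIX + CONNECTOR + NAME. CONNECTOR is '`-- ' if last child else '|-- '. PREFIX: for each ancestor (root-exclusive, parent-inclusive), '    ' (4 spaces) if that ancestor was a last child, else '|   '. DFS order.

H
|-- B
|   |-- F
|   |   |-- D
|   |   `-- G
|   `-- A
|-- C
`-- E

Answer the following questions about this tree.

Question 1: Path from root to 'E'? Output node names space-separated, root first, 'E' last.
Walk down from root: H -> E

Answer: H E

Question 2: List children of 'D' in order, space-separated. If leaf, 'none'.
Answer: none

Derivation:
Node D's children (from adjacency): (leaf)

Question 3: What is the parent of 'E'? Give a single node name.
Answer: H

Derivation:
Scan adjacency: E appears as child of H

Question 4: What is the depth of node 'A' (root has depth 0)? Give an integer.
Answer: 2

Derivation:
Path from root to A: H -> B -> A
Depth = number of edges = 2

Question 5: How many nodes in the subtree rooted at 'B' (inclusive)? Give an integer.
Answer: 5

Derivation:
Subtree rooted at B contains: A, B, D, F, G
Count = 5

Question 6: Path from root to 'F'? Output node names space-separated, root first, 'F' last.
Walk down from root: H -> B -> F

Answer: H B F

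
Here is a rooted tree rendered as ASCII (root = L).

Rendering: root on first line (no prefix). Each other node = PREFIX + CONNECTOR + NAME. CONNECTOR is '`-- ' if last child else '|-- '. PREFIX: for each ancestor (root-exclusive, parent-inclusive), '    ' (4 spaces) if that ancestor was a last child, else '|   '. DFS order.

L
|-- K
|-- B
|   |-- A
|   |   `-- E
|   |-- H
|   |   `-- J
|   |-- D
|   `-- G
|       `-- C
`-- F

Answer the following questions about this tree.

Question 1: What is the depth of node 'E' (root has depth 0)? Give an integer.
Path from root to E: L -> B -> A -> E
Depth = number of edges = 3

Answer: 3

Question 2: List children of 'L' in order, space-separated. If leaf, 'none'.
Answer: K B F

Derivation:
Node L's children (from adjacency): K, B, F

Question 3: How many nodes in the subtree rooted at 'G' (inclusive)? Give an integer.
Answer: 2

Derivation:
Subtree rooted at G contains: C, G
Count = 2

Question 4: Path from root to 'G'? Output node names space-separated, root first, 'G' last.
Answer: L B G

Derivation:
Walk down from root: L -> B -> G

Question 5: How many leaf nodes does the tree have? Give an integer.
Answer: 6

Derivation:
Leaves (nodes with no children): C, D, E, F, J, K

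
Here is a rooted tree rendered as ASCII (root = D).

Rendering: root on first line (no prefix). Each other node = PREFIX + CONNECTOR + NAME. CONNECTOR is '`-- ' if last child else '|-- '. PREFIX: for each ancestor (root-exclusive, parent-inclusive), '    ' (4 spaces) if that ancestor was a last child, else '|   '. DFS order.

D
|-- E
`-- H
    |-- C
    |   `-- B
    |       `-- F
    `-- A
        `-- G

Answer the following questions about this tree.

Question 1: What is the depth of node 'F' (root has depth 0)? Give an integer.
Answer: 4

Derivation:
Path from root to F: D -> H -> C -> B -> F
Depth = number of edges = 4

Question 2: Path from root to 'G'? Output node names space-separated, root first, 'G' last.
Walk down from root: D -> H -> A -> G

Answer: D H A G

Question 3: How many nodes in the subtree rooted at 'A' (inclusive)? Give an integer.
Subtree rooted at A contains: A, G
Count = 2

Answer: 2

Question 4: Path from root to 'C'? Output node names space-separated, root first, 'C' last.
Answer: D H C

Derivation:
Walk down from root: D -> H -> C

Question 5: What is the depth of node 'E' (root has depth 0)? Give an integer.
Answer: 1

Derivation:
Path from root to E: D -> E
Depth = number of edges = 1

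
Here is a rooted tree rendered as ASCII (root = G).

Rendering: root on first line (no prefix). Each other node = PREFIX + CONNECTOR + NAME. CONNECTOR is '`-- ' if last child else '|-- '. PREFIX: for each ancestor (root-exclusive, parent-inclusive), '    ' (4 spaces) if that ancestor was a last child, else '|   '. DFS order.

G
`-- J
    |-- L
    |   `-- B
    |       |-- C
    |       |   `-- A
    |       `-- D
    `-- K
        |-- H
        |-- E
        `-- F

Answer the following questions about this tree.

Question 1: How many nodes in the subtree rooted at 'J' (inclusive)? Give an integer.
Subtree rooted at J contains: A, B, C, D, E, F, H, J, K, L
Count = 10

Answer: 10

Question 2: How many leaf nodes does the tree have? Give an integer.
Leaves (nodes with no children): A, D, E, F, H

Answer: 5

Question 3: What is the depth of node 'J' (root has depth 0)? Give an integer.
Path from root to J: G -> J
Depth = number of edges = 1

Answer: 1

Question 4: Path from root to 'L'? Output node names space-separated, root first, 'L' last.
Answer: G J L

Derivation:
Walk down from root: G -> J -> L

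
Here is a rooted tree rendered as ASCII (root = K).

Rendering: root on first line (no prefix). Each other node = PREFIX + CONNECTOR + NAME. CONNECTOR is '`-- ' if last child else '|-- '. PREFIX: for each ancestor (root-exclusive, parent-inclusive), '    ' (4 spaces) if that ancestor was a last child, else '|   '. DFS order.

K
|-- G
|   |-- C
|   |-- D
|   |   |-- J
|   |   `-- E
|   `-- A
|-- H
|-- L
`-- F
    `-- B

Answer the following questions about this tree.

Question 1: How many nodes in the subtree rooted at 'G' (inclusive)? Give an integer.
Answer: 6

Derivation:
Subtree rooted at G contains: A, C, D, E, G, J
Count = 6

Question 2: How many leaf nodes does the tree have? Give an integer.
Leaves (nodes with no children): A, B, C, E, H, J, L

Answer: 7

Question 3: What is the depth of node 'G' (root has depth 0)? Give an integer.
Path from root to G: K -> G
Depth = number of edges = 1

Answer: 1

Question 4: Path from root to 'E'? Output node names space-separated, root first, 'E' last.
Walk down from root: K -> G -> D -> E

Answer: K G D E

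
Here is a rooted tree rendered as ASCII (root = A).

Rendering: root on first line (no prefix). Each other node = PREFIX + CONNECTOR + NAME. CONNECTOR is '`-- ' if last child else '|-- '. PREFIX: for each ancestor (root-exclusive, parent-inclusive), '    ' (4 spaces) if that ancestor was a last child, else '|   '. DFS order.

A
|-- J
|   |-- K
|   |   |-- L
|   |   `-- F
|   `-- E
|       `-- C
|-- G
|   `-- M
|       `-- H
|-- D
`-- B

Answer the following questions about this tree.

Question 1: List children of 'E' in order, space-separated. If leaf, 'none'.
Node E's children (from adjacency): C

Answer: C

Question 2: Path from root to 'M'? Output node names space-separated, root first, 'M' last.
Walk down from root: A -> G -> M

Answer: A G M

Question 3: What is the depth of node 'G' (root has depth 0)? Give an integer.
Path from root to G: A -> G
Depth = number of edges = 1

Answer: 1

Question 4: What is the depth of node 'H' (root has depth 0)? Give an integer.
Path from root to H: A -> G -> M -> H
Depth = number of edges = 3

Answer: 3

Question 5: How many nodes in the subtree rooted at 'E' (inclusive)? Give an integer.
Answer: 2

Derivation:
Subtree rooted at E contains: C, E
Count = 2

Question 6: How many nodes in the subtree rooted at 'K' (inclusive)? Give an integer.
Answer: 3

Derivation:
Subtree rooted at K contains: F, K, L
Count = 3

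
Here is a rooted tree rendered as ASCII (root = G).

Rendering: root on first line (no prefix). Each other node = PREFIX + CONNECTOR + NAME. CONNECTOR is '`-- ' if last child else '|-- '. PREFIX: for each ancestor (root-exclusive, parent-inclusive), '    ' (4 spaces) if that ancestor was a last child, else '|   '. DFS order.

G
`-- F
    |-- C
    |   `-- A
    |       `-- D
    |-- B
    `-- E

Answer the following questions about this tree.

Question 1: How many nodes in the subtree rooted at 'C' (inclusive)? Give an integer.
Answer: 3

Derivation:
Subtree rooted at C contains: A, C, D
Count = 3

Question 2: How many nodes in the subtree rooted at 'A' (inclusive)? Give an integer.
Answer: 2

Derivation:
Subtree rooted at A contains: A, D
Count = 2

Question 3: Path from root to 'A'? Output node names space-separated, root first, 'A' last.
Answer: G F C A

Derivation:
Walk down from root: G -> F -> C -> A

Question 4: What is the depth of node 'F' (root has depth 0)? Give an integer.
Path from root to F: G -> F
Depth = number of edges = 1

Answer: 1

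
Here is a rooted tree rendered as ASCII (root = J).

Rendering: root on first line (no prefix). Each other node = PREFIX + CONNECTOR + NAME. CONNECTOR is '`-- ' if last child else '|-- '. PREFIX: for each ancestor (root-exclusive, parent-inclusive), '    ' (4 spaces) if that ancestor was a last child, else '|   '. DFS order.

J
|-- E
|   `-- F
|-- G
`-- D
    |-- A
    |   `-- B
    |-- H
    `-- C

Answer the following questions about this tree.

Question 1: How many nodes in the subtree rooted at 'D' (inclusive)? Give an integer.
Answer: 5

Derivation:
Subtree rooted at D contains: A, B, C, D, H
Count = 5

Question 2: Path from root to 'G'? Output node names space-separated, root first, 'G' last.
Walk down from root: J -> G

Answer: J G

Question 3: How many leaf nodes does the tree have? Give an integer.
Leaves (nodes with no children): B, C, F, G, H

Answer: 5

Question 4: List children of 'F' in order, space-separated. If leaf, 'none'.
Node F's children (from adjacency): (leaf)

Answer: none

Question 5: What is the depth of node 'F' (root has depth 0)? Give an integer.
Path from root to F: J -> E -> F
Depth = number of edges = 2

Answer: 2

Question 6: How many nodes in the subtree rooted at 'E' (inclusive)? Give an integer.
Subtree rooted at E contains: E, F
Count = 2

Answer: 2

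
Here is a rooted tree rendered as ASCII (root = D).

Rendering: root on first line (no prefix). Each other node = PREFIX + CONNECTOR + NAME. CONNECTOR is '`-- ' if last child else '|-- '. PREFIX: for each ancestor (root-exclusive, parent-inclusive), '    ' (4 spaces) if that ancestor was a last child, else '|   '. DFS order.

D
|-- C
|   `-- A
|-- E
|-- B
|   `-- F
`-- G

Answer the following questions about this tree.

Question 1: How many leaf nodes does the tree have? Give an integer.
Leaves (nodes with no children): A, E, F, G

Answer: 4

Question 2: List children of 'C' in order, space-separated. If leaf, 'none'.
Answer: A

Derivation:
Node C's children (from adjacency): A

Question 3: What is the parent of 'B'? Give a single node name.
Answer: D

Derivation:
Scan adjacency: B appears as child of D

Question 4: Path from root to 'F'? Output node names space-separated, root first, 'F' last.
Walk down from root: D -> B -> F

Answer: D B F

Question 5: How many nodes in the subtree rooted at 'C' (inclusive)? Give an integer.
Answer: 2

Derivation:
Subtree rooted at C contains: A, C
Count = 2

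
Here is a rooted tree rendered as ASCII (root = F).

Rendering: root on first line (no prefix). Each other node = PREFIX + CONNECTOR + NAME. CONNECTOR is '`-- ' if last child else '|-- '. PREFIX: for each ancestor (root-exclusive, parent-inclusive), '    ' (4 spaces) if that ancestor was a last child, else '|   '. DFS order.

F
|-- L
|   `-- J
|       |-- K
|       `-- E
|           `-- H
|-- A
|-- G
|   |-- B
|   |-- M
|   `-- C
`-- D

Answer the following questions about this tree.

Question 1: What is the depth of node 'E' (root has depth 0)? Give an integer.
Answer: 3

Derivation:
Path from root to E: F -> L -> J -> E
Depth = number of edges = 3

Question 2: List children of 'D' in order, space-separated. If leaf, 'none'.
Node D's children (from adjacency): (leaf)

Answer: none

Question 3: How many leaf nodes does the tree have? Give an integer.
Leaves (nodes with no children): A, B, C, D, H, K, M

Answer: 7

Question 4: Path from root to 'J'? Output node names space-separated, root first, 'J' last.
Walk down from root: F -> L -> J

Answer: F L J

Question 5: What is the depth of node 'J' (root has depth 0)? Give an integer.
Path from root to J: F -> L -> J
Depth = number of edges = 2

Answer: 2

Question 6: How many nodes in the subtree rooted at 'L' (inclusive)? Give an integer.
Subtree rooted at L contains: E, H, J, K, L
Count = 5

Answer: 5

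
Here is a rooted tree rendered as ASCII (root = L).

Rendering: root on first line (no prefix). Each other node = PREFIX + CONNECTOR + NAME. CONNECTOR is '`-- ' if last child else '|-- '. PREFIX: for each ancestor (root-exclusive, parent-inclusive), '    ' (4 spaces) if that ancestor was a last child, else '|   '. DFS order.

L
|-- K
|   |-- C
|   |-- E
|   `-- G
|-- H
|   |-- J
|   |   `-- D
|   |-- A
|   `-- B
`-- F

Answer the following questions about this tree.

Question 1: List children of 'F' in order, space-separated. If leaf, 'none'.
Answer: none

Derivation:
Node F's children (from adjacency): (leaf)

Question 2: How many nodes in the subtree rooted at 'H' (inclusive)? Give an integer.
Answer: 5

Derivation:
Subtree rooted at H contains: A, B, D, H, J
Count = 5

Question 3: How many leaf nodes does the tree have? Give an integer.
Answer: 7

Derivation:
Leaves (nodes with no children): A, B, C, D, E, F, G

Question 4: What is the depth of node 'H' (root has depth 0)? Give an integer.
Path from root to H: L -> H
Depth = number of edges = 1

Answer: 1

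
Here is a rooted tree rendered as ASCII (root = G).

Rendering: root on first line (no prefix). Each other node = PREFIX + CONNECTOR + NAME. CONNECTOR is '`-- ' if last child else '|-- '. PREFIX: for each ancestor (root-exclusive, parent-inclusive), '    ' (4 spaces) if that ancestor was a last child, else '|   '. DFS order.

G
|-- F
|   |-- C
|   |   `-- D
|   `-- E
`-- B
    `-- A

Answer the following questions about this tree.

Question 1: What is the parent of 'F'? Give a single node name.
Answer: G

Derivation:
Scan adjacency: F appears as child of G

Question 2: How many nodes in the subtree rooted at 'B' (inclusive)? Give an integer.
Subtree rooted at B contains: A, B
Count = 2

Answer: 2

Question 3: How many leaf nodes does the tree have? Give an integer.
Leaves (nodes with no children): A, D, E

Answer: 3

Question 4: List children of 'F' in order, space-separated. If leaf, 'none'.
Answer: C E

Derivation:
Node F's children (from adjacency): C, E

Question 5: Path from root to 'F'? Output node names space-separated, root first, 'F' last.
Walk down from root: G -> F

Answer: G F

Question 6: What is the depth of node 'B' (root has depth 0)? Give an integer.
Answer: 1

Derivation:
Path from root to B: G -> B
Depth = number of edges = 1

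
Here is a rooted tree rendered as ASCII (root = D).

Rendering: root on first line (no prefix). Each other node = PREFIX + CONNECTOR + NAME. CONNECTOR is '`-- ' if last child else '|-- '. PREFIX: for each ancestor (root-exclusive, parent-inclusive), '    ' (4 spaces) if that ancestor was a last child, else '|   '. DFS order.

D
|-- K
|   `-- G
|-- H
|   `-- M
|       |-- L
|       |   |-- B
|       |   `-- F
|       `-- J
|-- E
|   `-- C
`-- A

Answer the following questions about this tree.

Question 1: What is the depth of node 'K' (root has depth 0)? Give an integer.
Path from root to K: D -> K
Depth = number of edges = 1

Answer: 1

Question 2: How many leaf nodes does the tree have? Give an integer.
Answer: 6

Derivation:
Leaves (nodes with no children): A, B, C, F, G, J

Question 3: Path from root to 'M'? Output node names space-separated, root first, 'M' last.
Answer: D H M

Derivation:
Walk down from root: D -> H -> M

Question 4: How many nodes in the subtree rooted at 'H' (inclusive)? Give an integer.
Answer: 6

Derivation:
Subtree rooted at H contains: B, F, H, J, L, M
Count = 6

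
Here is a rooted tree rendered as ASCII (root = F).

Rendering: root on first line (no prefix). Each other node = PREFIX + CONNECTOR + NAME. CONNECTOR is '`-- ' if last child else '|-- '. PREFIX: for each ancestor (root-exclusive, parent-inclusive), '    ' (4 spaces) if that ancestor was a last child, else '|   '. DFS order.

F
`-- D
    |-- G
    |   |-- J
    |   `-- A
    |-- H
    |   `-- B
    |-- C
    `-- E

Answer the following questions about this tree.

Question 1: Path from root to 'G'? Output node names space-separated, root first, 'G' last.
Answer: F D G

Derivation:
Walk down from root: F -> D -> G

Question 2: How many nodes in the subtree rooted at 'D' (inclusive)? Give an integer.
Subtree rooted at D contains: A, B, C, D, E, G, H, J
Count = 8

Answer: 8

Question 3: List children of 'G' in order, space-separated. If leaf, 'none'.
Answer: J A

Derivation:
Node G's children (from adjacency): J, A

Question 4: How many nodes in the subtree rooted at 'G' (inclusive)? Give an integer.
Answer: 3

Derivation:
Subtree rooted at G contains: A, G, J
Count = 3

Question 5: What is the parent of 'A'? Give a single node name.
Answer: G

Derivation:
Scan adjacency: A appears as child of G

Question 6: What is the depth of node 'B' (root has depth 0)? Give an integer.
Answer: 3

Derivation:
Path from root to B: F -> D -> H -> B
Depth = number of edges = 3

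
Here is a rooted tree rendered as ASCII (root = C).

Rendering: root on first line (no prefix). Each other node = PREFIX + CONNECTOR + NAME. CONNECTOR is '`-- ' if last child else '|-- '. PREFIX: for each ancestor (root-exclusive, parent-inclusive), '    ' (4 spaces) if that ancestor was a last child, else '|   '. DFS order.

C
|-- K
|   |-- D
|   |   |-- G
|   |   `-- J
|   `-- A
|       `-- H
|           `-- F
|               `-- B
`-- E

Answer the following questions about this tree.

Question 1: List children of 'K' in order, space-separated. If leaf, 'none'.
Answer: D A

Derivation:
Node K's children (from adjacency): D, A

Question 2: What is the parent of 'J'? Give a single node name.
Scan adjacency: J appears as child of D

Answer: D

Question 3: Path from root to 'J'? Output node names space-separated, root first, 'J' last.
Walk down from root: C -> K -> D -> J

Answer: C K D J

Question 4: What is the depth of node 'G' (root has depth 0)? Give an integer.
Path from root to G: C -> K -> D -> G
Depth = number of edges = 3

Answer: 3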